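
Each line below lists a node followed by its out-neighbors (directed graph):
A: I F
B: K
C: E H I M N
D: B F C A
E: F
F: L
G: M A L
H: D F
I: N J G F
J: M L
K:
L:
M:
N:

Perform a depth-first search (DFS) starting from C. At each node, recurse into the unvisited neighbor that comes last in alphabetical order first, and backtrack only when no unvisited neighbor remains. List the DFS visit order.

Visit C
C → N
C → M
C → I
I → J
J → L
I → G
G → A
A → F
C → H
H → D
D → B
B → K
C → E

C, N, M, I, J, L, G, A, F, H, D, B, K, E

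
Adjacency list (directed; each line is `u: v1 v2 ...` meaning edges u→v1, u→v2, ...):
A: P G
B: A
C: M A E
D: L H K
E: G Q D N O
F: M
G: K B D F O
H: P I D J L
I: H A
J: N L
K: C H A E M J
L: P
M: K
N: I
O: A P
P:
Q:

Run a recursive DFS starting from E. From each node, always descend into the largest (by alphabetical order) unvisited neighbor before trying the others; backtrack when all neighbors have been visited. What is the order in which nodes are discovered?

E Q O P A G K M J N I H L D C F B

Visit E
E → Q
E → O
O → P
O → A
A → G
G → K
K → M
K → J
J → N
N → I
I → H
H → L
H → D
K → C
G → F
G → B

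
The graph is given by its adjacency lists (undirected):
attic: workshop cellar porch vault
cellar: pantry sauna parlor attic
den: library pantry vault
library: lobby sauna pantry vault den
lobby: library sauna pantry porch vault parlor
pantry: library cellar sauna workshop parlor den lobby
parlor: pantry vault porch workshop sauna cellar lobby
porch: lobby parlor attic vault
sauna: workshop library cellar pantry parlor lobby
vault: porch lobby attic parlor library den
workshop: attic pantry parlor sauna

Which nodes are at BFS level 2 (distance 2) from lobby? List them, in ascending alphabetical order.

Level 0: lobby
Level 1: library, pantry, parlor, porch, sauna, vault
Level 2: attic, cellar, den, workshop

attic, cellar, den, workshop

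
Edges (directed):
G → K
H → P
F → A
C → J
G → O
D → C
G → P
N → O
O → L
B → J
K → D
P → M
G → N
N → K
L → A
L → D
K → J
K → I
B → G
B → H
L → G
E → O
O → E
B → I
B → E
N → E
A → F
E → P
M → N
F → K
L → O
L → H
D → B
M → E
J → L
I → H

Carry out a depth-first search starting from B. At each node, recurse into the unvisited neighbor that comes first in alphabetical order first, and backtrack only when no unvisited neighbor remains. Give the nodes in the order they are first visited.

B E O L A F K D C J I H P M N G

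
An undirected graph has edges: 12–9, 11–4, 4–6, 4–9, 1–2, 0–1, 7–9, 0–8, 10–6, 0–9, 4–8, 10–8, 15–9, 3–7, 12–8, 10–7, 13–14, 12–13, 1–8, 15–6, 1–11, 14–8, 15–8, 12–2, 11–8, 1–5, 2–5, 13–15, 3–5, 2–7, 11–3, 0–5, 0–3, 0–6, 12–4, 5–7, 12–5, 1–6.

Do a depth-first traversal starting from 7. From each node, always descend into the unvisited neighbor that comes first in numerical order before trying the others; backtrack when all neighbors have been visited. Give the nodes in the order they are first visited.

7 -> 2 -> 1 -> 0 -> 3 -> 5 -> 12 -> 4 -> 6 -> 10 -> 8 -> 11 -> 14 -> 13 -> 15 -> 9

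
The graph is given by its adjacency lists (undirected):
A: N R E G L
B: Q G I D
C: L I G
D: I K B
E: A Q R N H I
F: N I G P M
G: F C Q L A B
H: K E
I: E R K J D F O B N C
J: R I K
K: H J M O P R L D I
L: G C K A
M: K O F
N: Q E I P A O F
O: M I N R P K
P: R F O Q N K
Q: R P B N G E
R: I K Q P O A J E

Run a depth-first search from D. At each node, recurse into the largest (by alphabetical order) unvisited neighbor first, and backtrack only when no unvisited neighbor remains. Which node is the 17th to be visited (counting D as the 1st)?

H

Visit D
D → K
K → R
R → Q
Q → P
P → O
O → N
N → I
I → J
I → F
F → M
F → G
G → L
L → C
L → A
A → E
E → H
G → B

Visit order: D, K, R, Q, P, O, N, I, J, F, M, G, L, C, A, E, H, B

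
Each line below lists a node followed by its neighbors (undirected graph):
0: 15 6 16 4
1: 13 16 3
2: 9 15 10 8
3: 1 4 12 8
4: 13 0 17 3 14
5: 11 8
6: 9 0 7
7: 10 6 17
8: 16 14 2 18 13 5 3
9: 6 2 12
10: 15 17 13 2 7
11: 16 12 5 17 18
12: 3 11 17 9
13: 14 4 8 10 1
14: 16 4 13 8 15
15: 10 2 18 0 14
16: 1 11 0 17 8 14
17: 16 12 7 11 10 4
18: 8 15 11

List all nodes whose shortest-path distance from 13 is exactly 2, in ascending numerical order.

0, 2, 3, 5, 7, 15, 16, 17, 18

Level 0: 13
Level 1: 1, 4, 8, 10, 14
Level 2: 0, 2, 3, 5, 7, 15, 16, 17, 18
Level 3: 6, 9, 11, 12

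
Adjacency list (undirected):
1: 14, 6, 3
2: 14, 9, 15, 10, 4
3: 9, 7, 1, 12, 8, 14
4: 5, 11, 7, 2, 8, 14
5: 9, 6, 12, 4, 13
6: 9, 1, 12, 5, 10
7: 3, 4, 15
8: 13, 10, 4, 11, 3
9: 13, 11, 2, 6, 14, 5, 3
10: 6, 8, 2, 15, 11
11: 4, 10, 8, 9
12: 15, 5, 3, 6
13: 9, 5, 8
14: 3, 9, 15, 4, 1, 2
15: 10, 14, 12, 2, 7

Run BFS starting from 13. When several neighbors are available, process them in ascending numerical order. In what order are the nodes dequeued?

Visit 13; enqueue 5, 8, 9 → queue [5, 8, 9]
Visit 5; enqueue 4, 6, 12 → queue [8, 9, 4, 6, 12]
Visit 8; enqueue 3, 10, 11 → queue [9, 4, 6, 12, 3, 10, 11]
Visit 9; enqueue 2, 14 → queue [4, 6, 12, 3, 10, 11, 2, 14]
Visit 4; enqueue 7 → queue [6, 12, 3, 10, 11, 2, 14, 7]
Visit 6; enqueue 1 → queue [12, 3, 10, 11, 2, 14, 7, 1]
Visit 12; enqueue 15 → queue [3, 10, 11, 2, 14, 7, 1, 15]
Visit 3 → queue [10, 11, 2, 14, 7, 1, 15]
Visit 10 → queue [11, 2, 14, 7, 1, 15]
Visit 11 → queue [2, 14, 7, 1, 15]
Visit 2 → queue [14, 7, 1, 15]
Visit 14 → queue [7, 1, 15]
Visit 7 → queue [1, 15]
Visit 1 → queue [15]
Visit 15 → queue []

13 -> 5 -> 8 -> 9 -> 4 -> 6 -> 12 -> 3 -> 10 -> 11 -> 2 -> 14 -> 7 -> 1 -> 15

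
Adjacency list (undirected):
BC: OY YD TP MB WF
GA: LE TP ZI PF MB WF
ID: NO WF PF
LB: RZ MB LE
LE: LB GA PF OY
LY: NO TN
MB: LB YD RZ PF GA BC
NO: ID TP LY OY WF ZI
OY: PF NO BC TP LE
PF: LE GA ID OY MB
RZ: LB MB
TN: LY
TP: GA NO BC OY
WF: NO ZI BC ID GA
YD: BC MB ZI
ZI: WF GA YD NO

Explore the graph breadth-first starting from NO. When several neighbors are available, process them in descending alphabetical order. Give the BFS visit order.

Visit NO; enqueue ZI, WF, TP, OY, LY, ID → queue [ZI, WF, TP, OY, LY, ID]
Visit ZI; enqueue YD, GA → queue [WF, TP, OY, LY, ID, YD, GA]
Visit WF; enqueue BC → queue [TP, OY, LY, ID, YD, GA, BC]
Visit TP → queue [OY, LY, ID, YD, GA, BC]
Visit OY; enqueue PF, LE → queue [LY, ID, YD, GA, BC, PF, LE]
Visit LY; enqueue TN → queue [ID, YD, GA, BC, PF, LE, TN]
Visit ID → queue [YD, GA, BC, PF, LE, TN]
Visit YD; enqueue MB → queue [GA, BC, PF, LE, TN, MB]
Visit GA → queue [BC, PF, LE, TN, MB]
Visit BC → queue [PF, LE, TN, MB]
Visit PF → queue [LE, TN, MB]
Visit LE; enqueue LB → queue [TN, MB, LB]
Visit TN → queue [MB, LB]
Visit MB; enqueue RZ → queue [LB, RZ]
Visit LB → queue [RZ]
Visit RZ → queue []

NO -> ZI -> WF -> TP -> OY -> LY -> ID -> YD -> GA -> BC -> PF -> LE -> TN -> MB -> LB -> RZ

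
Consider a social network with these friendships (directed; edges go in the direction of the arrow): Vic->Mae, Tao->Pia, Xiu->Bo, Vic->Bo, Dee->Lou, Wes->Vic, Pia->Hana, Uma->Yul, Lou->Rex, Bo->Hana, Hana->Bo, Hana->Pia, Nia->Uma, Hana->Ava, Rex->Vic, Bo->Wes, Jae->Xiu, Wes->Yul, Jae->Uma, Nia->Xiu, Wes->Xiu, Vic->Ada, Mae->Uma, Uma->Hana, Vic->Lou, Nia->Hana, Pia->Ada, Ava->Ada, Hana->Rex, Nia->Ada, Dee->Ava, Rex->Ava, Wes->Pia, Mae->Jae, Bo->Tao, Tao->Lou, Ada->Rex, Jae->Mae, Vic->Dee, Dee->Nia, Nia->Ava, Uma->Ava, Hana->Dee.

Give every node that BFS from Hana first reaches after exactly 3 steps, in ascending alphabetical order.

Level 0: Hana
Level 1: Ava, Bo, Dee, Pia, Rex
Level 2: Ada, Lou, Nia, Tao, Vic, Wes
Level 3: Mae, Uma, Xiu, Yul
Level 4: Jae

Mae, Uma, Xiu, Yul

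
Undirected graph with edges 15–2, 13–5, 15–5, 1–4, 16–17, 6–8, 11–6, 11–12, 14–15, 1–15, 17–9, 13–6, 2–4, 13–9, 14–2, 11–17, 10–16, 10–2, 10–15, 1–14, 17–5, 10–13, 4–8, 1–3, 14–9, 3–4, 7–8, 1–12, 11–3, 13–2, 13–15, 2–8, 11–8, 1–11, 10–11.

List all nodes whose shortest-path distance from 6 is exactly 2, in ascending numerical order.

1, 2, 3, 4, 5, 7, 9, 10, 12, 15, 17

Level 0: 6
Level 1: 8, 11, 13
Level 2: 1, 2, 3, 4, 5, 7, 9, 10, 12, 15, 17
Level 3: 14, 16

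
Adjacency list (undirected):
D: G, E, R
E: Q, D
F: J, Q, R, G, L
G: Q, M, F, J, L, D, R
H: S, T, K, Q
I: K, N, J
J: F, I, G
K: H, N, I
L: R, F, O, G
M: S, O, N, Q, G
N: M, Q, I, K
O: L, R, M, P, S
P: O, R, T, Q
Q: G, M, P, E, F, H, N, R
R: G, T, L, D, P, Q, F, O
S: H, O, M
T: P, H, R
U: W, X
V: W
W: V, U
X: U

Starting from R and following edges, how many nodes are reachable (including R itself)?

17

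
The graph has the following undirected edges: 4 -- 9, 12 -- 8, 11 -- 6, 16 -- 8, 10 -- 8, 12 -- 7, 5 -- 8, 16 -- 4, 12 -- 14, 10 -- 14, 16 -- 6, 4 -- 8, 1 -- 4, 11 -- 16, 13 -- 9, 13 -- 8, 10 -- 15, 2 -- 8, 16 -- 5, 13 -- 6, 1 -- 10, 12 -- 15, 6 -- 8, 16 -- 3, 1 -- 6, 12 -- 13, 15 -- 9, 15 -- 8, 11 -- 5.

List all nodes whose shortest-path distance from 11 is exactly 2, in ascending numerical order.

Level 0: 11
Level 1: 5, 6, 16
Level 2: 1, 3, 4, 8, 13
Level 3: 2, 9, 10, 12, 15
Level 4: 7, 14

1, 3, 4, 8, 13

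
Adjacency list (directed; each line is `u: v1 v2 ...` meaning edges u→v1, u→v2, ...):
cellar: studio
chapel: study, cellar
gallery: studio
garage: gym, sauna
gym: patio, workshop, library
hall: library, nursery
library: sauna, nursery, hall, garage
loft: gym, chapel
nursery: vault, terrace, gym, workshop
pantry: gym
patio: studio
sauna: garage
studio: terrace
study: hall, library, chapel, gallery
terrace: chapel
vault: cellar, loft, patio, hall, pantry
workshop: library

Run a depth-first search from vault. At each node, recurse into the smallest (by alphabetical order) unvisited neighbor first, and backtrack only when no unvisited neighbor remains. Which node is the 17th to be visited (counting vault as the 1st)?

pantry

Visit vault
vault → cellar
cellar → studio
studio → terrace
terrace → chapel
chapel → study
study → gallery
study → hall
hall → library
library → garage
garage → gym
gym → patio
gym → workshop
garage → sauna
library → nursery
vault → loft
vault → pantry

Visit order: vault, cellar, studio, terrace, chapel, study, gallery, hall, library, garage, gym, patio, workshop, sauna, nursery, loft, pantry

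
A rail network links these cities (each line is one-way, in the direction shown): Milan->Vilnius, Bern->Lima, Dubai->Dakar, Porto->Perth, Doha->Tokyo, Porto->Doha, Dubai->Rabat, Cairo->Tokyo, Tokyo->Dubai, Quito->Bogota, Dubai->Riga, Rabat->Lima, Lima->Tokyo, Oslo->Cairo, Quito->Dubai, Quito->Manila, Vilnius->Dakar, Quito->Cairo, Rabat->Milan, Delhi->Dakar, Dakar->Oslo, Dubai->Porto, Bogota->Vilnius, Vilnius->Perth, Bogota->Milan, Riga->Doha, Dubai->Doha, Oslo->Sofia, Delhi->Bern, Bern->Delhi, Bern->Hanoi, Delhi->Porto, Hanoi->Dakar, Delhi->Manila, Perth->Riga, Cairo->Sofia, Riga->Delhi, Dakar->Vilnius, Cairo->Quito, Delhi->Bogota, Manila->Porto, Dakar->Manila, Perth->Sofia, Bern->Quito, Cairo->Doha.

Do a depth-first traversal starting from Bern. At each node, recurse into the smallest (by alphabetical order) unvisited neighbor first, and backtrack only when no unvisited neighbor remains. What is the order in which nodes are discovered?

Bern, Delhi, Bogota, Milan, Vilnius, Dakar, Manila, Porto, Doha, Tokyo, Dubai, Rabat, Lima, Riga, Perth, Sofia, Oslo, Cairo, Quito, Hanoi

Visit Bern
Bern → Delhi
Delhi → Bogota
Bogota → Milan
Milan → Vilnius
Vilnius → Dakar
Dakar → Manila
Manila → Porto
Porto → Doha
Doha → Tokyo
Tokyo → Dubai
Dubai → Rabat
Rabat → Lima
Dubai → Riga
Porto → Perth
Perth → Sofia
Dakar → Oslo
Oslo → Cairo
Cairo → Quito
Bern → Hanoi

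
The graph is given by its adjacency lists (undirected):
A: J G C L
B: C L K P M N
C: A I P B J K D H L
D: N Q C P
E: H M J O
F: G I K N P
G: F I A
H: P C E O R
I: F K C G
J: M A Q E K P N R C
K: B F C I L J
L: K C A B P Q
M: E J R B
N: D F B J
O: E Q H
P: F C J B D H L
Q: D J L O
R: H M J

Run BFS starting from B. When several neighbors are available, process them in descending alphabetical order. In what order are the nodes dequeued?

Visit B; enqueue P, N, M, L, K, C → queue [P, N, M, L, K, C]
Visit P; enqueue J, H, F, D → queue [N, M, L, K, C, J, H, F, D]
Visit N → queue [M, L, K, C, J, H, F, D]
Visit M; enqueue R, E → queue [L, K, C, J, H, F, D, R, E]
Visit L; enqueue Q, A → queue [K, C, J, H, F, D, R, E, Q, A]
Visit K; enqueue I → queue [C, J, H, F, D, R, E, Q, A, I]
Visit C → queue [J, H, F, D, R, E, Q, A, I]
Visit J → queue [H, F, D, R, E, Q, A, I]
Visit H; enqueue O → queue [F, D, R, E, Q, A, I, O]
Visit F; enqueue G → queue [D, R, E, Q, A, I, O, G]
Visit D → queue [R, E, Q, A, I, O, G]
Visit R → queue [E, Q, A, I, O, G]
Visit E → queue [Q, A, I, O, G]
Visit Q → queue [A, I, O, G]
Visit A → queue [I, O, G]
Visit I → queue [O, G]
Visit O → queue [G]
Visit G → queue []

B → P → N → M → L → K → C → J → H → F → D → R → E → Q → A → I → O → G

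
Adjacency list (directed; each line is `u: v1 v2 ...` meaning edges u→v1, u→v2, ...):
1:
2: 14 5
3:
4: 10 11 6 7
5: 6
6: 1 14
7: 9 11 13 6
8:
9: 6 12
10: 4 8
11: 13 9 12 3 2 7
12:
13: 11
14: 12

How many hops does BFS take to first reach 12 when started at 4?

Level 0: 4
Level 1: 6, 7, 10, 11
Level 2: 1, 2, 3, 8, 9, 12, 13, 14
Level 3: 5
12 first appears at level 2.

2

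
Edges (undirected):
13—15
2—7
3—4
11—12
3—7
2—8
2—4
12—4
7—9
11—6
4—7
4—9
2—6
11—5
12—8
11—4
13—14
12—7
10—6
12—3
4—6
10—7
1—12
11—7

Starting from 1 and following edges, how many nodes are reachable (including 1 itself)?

12

BFS from 1 visits: 1, 12, 11, 8, 7, 4, 3, 6, 5, 2, 10, 9
Reachable nodes: 12 of 15 total.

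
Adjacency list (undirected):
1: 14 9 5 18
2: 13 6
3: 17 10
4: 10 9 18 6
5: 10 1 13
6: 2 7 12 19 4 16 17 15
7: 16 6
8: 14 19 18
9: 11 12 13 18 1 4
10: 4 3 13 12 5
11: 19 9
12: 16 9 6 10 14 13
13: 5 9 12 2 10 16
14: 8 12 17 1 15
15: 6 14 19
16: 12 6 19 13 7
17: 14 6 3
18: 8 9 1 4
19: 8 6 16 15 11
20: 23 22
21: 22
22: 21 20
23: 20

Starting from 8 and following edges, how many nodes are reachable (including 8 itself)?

19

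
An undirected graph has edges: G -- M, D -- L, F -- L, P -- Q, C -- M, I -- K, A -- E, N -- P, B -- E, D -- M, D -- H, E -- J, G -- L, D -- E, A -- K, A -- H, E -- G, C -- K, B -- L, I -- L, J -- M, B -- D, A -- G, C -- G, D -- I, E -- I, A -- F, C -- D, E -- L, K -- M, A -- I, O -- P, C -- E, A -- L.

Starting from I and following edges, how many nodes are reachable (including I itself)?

BFS from I visits: I, A, D, E, K, L, F, G, H, B, C, M, J
Reachable nodes: 13 of 17 total.

13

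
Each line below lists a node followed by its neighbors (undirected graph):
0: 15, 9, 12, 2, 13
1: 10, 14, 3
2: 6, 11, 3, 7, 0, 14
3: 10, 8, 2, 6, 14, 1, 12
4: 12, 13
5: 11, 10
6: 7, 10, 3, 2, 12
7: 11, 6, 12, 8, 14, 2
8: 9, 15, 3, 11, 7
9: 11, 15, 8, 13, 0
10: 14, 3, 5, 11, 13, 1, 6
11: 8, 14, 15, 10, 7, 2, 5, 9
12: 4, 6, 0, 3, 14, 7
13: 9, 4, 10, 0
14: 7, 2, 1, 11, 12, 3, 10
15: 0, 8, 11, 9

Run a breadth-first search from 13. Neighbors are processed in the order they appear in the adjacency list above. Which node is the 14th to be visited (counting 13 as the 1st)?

6

Visit 13; enqueue 9, 4, 10, 0 → queue [9, 4, 10, 0]
Visit 9; enqueue 11, 15, 8 → queue [4, 10, 0, 11, 15, 8]
Visit 4; enqueue 12 → queue [10, 0, 11, 15, 8, 12]
Visit 10; enqueue 14, 3, 5, 1, 6 → queue [0, 11, 15, 8, 12, 14, 3, 5, 1, 6]
Visit 0; enqueue 2 → queue [11, 15, 8, 12, 14, 3, 5, 1, 6, 2]
Visit 11; enqueue 7 → queue [15, 8, 12, 14, 3, 5, 1, 6, 2, 7]
Visit 15 → queue [8, 12, 14, 3, 5, 1, 6, 2, 7]
Visit 8 → queue [12, 14, 3, 5, 1, 6, 2, 7]
Visit 12 → queue [14, 3, 5, 1, 6, 2, 7]
Visit 14 → queue [3, 5, 1, 6, 2, 7]
Visit 3 → queue [5, 1, 6, 2, 7]
Visit 5 → queue [1, 6, 2, 7]
Visit 1 → queue [6, 2, 7]
Visit 6 → queue [2, 7]
Visit 2 → queue [7]
Visit 7 → queue []

Visit order: 13, 9, 4, 10, 0, 11, 15, 8, 12, 14, 3, 5, 1, 6, 2, 7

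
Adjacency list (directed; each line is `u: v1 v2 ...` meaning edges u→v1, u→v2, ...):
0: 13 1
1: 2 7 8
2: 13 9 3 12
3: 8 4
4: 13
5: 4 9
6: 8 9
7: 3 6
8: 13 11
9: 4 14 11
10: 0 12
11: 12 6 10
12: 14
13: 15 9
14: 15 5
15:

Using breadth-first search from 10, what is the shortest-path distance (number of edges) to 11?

4

Level 0: 10
Level 1: 0, 12
Level 2: 1, 13, 14
Level 3: 2, 5, 7, 8, 9, 15
Level 4: 3, 4, 6, 11
11 first appears at level 4.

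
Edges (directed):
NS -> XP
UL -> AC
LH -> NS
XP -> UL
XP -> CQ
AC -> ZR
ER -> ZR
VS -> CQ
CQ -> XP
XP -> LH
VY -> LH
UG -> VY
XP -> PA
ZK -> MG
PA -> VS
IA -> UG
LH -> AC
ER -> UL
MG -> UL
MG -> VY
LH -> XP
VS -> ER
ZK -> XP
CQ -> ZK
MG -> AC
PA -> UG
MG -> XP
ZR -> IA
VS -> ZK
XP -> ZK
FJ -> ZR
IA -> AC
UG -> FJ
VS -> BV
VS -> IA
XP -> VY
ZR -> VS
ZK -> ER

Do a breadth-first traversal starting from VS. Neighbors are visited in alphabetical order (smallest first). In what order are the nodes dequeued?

VS → BV → CQ → ER → IA → ZK → XP → UL → ZR → AC → UG → MG → LH → PA → VY → FJ → NS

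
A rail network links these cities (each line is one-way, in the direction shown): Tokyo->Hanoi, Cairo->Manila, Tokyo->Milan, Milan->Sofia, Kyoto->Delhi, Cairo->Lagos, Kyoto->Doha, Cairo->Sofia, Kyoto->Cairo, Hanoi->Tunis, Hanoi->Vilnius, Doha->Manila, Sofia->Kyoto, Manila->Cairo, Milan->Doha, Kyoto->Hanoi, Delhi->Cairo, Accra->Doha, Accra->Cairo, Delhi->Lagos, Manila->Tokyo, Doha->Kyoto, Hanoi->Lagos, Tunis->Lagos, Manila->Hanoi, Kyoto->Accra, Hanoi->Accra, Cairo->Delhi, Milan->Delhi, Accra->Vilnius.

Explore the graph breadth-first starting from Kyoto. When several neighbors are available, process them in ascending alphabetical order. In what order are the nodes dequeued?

Kyoto, Accra, Cairo, Delhi, Doha, Hanoi, Vilnius, Lagos, Manila, Sofia, Tunis, Tokyo, Milan

Visit Kyoto; enqueue Accra, Cairo, Delhi, Doha, Hanoi → queue [Accra, Cairo, Delhi, Doha, Hanoi]
Visit Accra; enqueue Vilnius → queue [Cairo, Delhi, Doha, Hanoi, Vilnius]
Visit Cairo; enqueue Lagos, Manila, Sofia → queue [Delhi, Doha, Hanoi, Vilnius, Lagos, Manila, Sofia]
Visit Delhi → queue [Doha, Hanoi, Vilnius, Lagos, Manila, Sofia]
Visit Doha → queue [Hanoi, Vilnius, Lagos, Manila, Sofia]
Visit Hanoi; enqueue Tunis → queue [Vilnius, Lagos, Manila, Sofia, Tunis]
Visit Vilnius → queue [Lagos, Manila, Sofia, Tunis]
Visit Lagos → queue [Manila, Sofia, Tunis]
Visit Manila; enqueue Tokyo → queue [Sofia, Tunis, Tokyo]
Visit Sofia → queue [Tunis, Tokyo]
Visit Tunis → queue [Tokyo]
Visit Tokyo; enqueue Milan → queue [Milan]
Visit Milan → queue []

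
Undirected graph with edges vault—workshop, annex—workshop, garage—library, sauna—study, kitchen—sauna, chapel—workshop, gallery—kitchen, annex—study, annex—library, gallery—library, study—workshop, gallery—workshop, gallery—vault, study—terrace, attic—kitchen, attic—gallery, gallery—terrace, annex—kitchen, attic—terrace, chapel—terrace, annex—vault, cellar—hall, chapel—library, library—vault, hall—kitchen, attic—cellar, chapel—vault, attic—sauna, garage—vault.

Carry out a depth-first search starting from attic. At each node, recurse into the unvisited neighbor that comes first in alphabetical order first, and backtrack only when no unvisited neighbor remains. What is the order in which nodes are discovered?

attic, cellar, hall, kitchen, annex, library, chapel, terrace, gallery, vault, garage, workshop, study, sauna

Visit attic
attic → cellar
cellar → hall
hall → kitchen
kitchen → annex
annex → library
library → chapel
chapel → terrace
terrace → gallery
gallery → vault
vault → garage
vault → workshop
workshop → study
study → sauna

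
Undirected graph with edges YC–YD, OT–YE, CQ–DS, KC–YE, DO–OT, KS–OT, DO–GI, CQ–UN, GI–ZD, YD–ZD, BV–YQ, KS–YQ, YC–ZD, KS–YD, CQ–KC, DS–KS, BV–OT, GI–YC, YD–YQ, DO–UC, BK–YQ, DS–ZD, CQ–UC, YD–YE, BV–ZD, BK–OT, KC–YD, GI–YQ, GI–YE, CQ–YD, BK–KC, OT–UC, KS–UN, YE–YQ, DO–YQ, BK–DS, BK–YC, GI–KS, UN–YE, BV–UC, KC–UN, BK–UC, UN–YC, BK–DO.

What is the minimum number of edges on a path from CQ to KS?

Level 0: CQ
Level 1: DS, KC, UC, UN, YD
Level 2: BK, BV, DO, KS, OT, YC, YE, YQ, ZD
Level 3: GI
KS first appears at level 2.

2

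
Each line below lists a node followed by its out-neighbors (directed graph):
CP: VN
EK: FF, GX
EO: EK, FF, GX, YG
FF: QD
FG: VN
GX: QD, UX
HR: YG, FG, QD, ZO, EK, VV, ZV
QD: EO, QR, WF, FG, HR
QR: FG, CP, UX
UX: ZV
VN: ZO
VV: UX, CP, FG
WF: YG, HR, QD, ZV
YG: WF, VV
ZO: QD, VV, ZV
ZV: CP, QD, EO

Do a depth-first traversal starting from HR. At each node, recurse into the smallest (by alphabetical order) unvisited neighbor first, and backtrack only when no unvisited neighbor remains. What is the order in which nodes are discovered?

Visit HR
HR → EK
EK → FF
FF → QD
QD → EO
EO → GX
GX → UX
UX → ZV
ZV → CP
CP → VN
VN → ZO
ZO → VV
VV → FG
EO → YG
YG → WF
QD → QR

HR, EK, FF, QD, EO, GX, UX, ZV, CP, VN, ZO, VV, FG, YG, WF, QR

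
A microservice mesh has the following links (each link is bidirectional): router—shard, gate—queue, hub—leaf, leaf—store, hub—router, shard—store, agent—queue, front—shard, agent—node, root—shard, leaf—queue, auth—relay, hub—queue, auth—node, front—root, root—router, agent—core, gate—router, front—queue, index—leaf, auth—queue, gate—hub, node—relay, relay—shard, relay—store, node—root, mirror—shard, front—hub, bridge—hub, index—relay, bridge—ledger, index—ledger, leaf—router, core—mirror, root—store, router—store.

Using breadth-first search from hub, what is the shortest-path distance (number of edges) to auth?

2

Level 0: hub
Level 1: bridge, front, gate, leaf, queue, router
Level 2: agent, auth, index, ledger, root, shard, store
Level 3: core, mirror, node, relay
auth first appears at level 2.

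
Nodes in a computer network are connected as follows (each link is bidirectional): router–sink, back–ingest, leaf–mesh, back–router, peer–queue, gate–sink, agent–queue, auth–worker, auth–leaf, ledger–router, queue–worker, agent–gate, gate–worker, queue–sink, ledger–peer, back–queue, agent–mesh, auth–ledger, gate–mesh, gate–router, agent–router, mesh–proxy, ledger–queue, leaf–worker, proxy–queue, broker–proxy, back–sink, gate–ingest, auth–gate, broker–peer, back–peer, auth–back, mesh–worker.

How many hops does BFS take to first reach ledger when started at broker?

2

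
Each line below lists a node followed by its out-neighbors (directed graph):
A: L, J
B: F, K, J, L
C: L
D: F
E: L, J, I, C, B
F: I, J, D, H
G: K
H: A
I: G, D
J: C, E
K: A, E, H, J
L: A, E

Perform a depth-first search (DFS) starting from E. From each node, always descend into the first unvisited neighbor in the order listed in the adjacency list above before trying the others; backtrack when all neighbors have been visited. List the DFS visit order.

E, L, A, J, C, I, G, K, H, D, F, B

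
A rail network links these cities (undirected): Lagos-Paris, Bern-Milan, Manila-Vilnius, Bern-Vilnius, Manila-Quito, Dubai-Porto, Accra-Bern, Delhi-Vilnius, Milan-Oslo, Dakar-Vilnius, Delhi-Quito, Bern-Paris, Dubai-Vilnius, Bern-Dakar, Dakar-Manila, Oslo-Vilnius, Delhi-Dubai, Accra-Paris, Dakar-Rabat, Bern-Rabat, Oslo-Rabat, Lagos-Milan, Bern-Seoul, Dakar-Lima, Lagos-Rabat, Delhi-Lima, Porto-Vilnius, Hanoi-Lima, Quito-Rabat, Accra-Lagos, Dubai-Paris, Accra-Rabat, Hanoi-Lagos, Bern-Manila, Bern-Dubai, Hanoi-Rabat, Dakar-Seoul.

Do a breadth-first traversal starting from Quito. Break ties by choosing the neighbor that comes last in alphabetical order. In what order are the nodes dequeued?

Quito Rabat Manila Delhi Oslo Lagos Hanoi Dakar Bern Accra Vilnius Lima Dubai Milan Paris Seoul Porto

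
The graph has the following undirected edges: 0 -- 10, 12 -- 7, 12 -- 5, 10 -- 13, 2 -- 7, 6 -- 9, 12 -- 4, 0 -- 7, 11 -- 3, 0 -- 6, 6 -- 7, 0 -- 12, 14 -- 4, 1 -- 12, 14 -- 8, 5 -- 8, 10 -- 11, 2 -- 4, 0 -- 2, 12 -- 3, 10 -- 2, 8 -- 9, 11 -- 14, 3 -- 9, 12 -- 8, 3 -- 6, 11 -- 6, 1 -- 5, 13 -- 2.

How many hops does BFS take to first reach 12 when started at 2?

2

Level 0: 2
Level 1: 0, 4, 7, 10, 13
Level 2: 6, 11, 12, 14
Level 3: 1, 3, 5, 8, 9
12 first appears at level 2.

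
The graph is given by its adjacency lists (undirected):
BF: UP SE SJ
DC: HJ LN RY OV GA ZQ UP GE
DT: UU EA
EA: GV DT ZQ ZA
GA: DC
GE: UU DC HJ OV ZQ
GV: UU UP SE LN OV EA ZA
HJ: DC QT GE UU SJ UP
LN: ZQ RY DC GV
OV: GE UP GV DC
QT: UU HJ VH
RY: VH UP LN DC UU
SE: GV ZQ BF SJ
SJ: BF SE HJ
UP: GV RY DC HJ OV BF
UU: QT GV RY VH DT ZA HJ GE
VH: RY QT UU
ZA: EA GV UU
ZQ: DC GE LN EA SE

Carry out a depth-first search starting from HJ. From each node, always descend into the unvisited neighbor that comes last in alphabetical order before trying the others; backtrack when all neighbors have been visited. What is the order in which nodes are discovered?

Visit HJ
HJ → UU
UU → ZA
ZA → GV
GV → UP
UP → RY
RY → VH
VH → QT
RY → LN
LN → ZQ
ZQ → SE
SE → SJ
SJ → BF
ZQ → GE
GE → OV
OV → DC
DC → GA
ZQ → EA
EA → DT

HJ → UU → ZA → GV → UP → RY → VH → QT → LN → ZQ → SE → SJ → BF → GE → OV → DC → GA → EA → DT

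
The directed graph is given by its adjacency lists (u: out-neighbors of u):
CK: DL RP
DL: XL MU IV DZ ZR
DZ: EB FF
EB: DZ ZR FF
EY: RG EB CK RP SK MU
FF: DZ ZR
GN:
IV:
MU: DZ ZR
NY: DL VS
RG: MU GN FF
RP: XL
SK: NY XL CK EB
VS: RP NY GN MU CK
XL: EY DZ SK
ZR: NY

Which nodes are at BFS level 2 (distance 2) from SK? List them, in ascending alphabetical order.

Level 0: SK
Level 1: CK, EB, NY, XL
Level 2: DL, DZ, EY, FF, RP, VS, ZR
Level 3: GN, IV, MU, RG

DL, DZ, EY, FF, RP, VS, ZR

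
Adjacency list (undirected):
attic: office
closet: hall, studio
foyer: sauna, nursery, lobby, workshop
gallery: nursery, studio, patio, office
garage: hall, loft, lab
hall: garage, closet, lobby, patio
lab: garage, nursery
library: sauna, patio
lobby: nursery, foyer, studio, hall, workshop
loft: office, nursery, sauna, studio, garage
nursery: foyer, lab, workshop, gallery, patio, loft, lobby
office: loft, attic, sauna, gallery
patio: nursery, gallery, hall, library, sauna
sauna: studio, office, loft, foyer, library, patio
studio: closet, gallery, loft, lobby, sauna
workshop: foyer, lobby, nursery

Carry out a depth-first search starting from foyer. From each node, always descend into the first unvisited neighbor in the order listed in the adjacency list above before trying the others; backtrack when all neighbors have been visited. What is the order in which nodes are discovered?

foyer, sauna, studio, closet, hall, garage, loft, office, attic, gallery, nursery, lab, workshop, lobby, patio, library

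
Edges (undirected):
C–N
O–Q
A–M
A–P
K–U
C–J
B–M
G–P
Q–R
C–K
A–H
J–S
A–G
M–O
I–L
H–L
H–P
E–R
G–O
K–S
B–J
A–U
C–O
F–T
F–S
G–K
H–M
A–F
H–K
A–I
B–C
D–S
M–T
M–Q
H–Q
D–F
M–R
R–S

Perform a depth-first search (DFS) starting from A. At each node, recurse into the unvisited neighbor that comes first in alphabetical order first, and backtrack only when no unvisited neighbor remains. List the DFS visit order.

Visit A
A → F
F → D
D → S
S → J
J → B
B → C
C → K
K → G
G → O
O → M
M → H
H → L
L → I
H → P
H → Q
Q → R
R → E
M → T
K → U
C → N

A F D S J B C K G O M H L I P Q R E T U N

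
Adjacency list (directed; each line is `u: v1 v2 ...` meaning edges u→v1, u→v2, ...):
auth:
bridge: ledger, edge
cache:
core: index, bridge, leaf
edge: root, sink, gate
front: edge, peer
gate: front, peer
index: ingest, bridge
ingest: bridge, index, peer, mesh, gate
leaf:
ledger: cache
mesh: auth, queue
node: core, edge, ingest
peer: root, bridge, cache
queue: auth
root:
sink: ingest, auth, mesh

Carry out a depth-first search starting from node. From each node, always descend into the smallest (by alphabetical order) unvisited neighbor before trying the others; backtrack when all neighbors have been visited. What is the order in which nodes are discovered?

node, core, bridge, edge, gate, front, peer, cache, root, sink, auth, ingest, index, mesh, queue, ledger, leaf

Visit node
node → core
core → bridge
bridge → edge
edge → gate
gate → front
front → peer
peer → cache
peer → root
edge → sink
sink → auth
sink → ingest
ingest → index
ingest → mesh
mesh → queue
bridge → ledger
core → leaf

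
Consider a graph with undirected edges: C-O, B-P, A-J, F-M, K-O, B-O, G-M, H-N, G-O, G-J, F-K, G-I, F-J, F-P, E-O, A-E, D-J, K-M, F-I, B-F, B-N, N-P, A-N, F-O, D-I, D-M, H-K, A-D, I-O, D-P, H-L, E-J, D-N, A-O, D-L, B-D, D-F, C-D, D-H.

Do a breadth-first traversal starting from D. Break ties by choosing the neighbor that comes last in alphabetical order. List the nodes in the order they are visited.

D, P, N, M, L, J, I, H, F, C, B, A, K, G, E, O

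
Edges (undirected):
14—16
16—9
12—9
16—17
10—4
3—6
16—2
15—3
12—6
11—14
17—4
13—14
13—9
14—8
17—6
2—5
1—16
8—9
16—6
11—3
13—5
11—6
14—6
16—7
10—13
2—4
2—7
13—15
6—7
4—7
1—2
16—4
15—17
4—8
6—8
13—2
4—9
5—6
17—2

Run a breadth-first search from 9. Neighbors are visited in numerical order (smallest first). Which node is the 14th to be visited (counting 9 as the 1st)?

15

Visit 9; enqueue 4, 8, 12, 13, 16 → queue [4, 8, 12, 13, 16]
Visit 4; enqueue 2, 7, 10, 17 → queue [8, 12, 13, 16, 2, 7, 10, 17]
Visit 8; enqueue 6, 14 → queue [12, 13, 16, 2, 7, 10, 17, 6, 14]
Visit 12 → queue [13, 16, 2, 7, 10, 17, 6, 14]
Visit 13; enqueue 5, 15 → queue [16, 2, 7, 10, 17, 6, 14, 5, 15]
Visit 16; enqueue 1 → queue [2, 7, 10, 17, 6, 14, 5, 15, 1]
Visit 2 → queue [7, 10, 17, 6, 14, 5, 15, 1]
Visit 7 → queue [10, 17, 6, 14, 5, 15, 1]
Visit 10 → queue [17, 6, 14, 5, 15, 1]
Visit 17 → queue [6, 14, 5, 15, 1]
Visit 6; enqueue 3, 11 → queue [14, 5, 15, 1, 3, 11]
Visit 14 → queue [5, 15, 1, 3, 11]
Visit 5 → queue [15, 1, 3, 11]
Visit 15 → queue [1, 3, 11]
Visit 1 → queue [3, 11]
Visit 3 → queue [11]
Visit 11 → queue []

Visit order: 9, 4, 8, 12, 13, 16, 2, 7, 10, 17, 6, 14, 5, 15, 1, 3, 11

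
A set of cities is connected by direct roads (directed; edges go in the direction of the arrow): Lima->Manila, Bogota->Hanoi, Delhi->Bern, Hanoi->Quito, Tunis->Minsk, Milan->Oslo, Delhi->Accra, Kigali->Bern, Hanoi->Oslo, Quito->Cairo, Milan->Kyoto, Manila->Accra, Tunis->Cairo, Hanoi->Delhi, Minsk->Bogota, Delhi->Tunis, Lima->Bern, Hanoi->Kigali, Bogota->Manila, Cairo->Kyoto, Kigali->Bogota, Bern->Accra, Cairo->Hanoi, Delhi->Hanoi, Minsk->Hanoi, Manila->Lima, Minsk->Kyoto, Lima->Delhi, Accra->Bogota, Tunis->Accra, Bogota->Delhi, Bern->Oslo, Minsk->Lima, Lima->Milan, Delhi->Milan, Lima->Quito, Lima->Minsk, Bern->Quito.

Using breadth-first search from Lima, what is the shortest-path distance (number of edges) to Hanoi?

2

Level 0: Lima
Level 1: Bern, Delhi, Manila, Milan, Minsk, Quito
Level 2: Accra, Bogota, Cairo, Hanoi, Kyoto, Oslo, Tunis
Level 3: Kigali
Hanoi first appears at level 2.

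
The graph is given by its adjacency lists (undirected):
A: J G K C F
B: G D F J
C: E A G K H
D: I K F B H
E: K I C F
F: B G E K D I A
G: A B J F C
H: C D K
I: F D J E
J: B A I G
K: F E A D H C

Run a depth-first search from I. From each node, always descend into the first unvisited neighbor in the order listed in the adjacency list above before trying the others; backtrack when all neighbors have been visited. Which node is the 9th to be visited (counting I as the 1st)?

Visit I
I → F
F → B
B → G
G → A
A → J
A → K
K → E
E → C
C → H
H → D

Visit order: I, F, B, G, A, J, K, E, C, H, D

C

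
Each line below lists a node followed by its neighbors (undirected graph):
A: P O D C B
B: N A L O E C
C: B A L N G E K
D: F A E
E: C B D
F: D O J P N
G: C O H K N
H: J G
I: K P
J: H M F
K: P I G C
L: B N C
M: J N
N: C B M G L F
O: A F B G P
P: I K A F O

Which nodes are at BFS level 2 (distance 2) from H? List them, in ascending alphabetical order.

C, F, K, M, N, O

Level 0: H
Level 1: G, J
Level 2: C, F, K, M, N, O
Level 3: A, B, D, E, I, L, P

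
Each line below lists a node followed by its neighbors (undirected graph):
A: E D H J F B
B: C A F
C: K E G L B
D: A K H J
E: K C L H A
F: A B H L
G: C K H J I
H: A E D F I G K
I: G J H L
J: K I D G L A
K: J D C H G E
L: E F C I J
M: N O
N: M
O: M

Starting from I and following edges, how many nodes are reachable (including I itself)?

BFS from I visits: I, G, H, J, L, C, K, A, D, E, F, B
Reachable nodes: 12 of 15 total.

12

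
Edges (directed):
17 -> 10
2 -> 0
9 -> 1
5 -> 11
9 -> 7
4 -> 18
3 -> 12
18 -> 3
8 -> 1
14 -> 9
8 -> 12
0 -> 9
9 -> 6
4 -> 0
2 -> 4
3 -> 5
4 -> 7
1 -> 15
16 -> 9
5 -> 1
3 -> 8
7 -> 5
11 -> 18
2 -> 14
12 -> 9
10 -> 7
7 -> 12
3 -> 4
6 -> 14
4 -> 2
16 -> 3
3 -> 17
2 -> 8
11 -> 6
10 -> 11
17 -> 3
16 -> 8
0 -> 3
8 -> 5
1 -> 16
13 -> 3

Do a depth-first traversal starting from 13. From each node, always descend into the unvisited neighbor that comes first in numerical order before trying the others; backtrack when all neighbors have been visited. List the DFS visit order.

Visit 13
13 → 3
3 → 4
4 → 0
0 → 9
9 → 1
1 → 15
1 → 16
16 → 8
8 → 5
5 → 11
11 → 6
6 → 14
11 → 18
8 → 12
9 → 7
4 → 2
3 → 17
17 → 10

13, 3, 4, 0, 9, 1, 15, 16, 8, 5, 11, 6, 14, 18, 12, 7, 2, 17, 10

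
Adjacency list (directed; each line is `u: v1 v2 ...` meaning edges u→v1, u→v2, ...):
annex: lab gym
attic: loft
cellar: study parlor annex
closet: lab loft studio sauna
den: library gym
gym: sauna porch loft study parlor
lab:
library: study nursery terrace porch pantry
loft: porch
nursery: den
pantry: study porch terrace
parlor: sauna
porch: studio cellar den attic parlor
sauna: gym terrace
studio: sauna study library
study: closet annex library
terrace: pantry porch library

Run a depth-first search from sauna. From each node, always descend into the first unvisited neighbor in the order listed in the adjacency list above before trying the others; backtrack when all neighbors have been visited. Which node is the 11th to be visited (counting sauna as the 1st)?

Visit sauna
sauna → gym
gym → porch
porch → studio
studio → study
study → closet
closet → lab
closet → loft
study → annex
study → library
library → nursery
nursery → den
library → terrace
terrace → pantry
porch → cellar
cellar → parlor
porch → attic

Visit order: sauna, gym, porch, studio, study, closet, lab, loft, annex, library, nursery, den, terrace, pantry, cellar, parlor, attic

nursery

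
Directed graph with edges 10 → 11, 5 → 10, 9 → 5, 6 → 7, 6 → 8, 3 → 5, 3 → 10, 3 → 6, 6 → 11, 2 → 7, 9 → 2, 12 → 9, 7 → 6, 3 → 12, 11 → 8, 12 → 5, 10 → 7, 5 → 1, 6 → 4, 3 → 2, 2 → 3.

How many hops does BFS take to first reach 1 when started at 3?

Level 0: 3
Level 1: 2, 5, 6, 10, 12
Level 2: 1, 4, 7, 8, 9, 11
1 first appears at level 2.

2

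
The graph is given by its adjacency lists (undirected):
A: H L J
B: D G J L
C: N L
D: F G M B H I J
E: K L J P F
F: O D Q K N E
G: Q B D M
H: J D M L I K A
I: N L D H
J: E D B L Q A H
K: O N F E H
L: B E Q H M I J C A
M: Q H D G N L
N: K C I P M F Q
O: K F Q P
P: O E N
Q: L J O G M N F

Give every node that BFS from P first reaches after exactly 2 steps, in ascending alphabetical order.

Level 0: P
Level 1: E, N, O
Level 2: C, F, I, J, K, L, M, Q
Level 3: A, B, D, G, H

C, F, I, J, K, L, M, Q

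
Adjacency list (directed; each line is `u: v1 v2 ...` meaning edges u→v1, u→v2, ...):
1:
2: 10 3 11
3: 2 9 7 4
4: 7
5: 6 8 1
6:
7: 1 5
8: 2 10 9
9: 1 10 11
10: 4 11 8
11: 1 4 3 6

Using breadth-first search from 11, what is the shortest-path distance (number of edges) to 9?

Level 0: 11
Level 1: 1, 3, 4, 6
Level 2: 2, 7, 9
Level 3: 5, 10
Level 4: 8
9 first appears at level 2.

2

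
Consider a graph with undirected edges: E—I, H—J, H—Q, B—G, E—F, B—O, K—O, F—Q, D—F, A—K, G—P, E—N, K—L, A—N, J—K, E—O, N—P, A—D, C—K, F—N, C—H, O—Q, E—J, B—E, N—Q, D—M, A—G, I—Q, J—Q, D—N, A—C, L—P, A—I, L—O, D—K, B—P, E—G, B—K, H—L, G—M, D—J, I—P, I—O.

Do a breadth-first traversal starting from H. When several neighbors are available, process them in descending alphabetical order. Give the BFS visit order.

H Q L J C O N I F P K E D A B G M

Visit H; enqueue Q, L, J, C → queue [Q, L, J, C]
Visit Q; enqueue O, N, I, F → queue [L, J, C, O, N, I, F]
Visit L; enqueue P, K → queue [J, C, O, N, I, F, P, K]
Visit J; enqueue E, D → queue [C, O, N, I, F, P, K, E, D]
Visit C; enqueue A → queue [O, N, I, F, P, K, E, D, A]
Visit O; enqueue B → queue [N, I, F, P, K, E, D, A, B]
Visit N → queue [I, F, P, K, E, D, A, B]
Visit I → queue [F, P, K, E, D, A, B]
Visit F → queue [P, K, E, D, A, B]
Visit P; enqueue G → queue [K, E, D, A, B, G]
Visit K → queue [E, D, A, B, G]
Visit E → queue [D, A, B, G]
Visit D; enqueue M → queue [A, B, G, M]
Visit A → queue [B, G, M]
Visit B → queue [G, M]
Visit G → queue [M]
Visit M → queue []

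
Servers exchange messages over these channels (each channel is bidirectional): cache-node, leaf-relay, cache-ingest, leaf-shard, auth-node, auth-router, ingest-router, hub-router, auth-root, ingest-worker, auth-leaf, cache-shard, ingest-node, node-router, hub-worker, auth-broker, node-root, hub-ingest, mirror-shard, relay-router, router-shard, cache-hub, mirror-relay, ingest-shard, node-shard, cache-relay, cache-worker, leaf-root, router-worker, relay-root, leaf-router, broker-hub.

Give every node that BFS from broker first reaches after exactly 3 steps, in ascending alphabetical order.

relay, shard

Level 0: broker
Level 1: auth, hub
Level 2: cache, ingest, leaf, node, root, router, worker
Level 3: relay, shard
Level 4: mirror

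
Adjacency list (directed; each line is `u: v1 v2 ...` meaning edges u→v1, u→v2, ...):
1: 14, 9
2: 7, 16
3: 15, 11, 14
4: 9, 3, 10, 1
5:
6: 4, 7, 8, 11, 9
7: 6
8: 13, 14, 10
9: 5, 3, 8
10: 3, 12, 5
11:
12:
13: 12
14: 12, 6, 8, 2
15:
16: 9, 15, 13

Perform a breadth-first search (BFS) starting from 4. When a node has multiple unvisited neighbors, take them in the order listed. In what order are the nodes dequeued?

Visit 4; enqueue 9, 3, 10, 1 → queue [9, 3, 10, 1]
Visit 9; enqueue 5, 8 → queue [3, 10, 1, 5, 8]
Visit 3; enqueue 15, 11, 14 → queue [10, 1, 5, 8, 15, 11, 14]
Visit 10; enqueue 12 → queue [1, 5, 8, 15, 11, 14, 12]
Visit 1 → queue [5, 8, 15, 11, 14, 12]
Visit 5 → queue [8, 15, 11, 14, 12]
Visit 8; enqueue 13 → queue [15, 11, 14, 12, 13]
Visit 15 → queue [11, 14, 12, 13]
Visit 11 → queue [14, 12, 13]
Visit 14; enqueue 6, 2 → queue [12, 13, 6, 2]
Visit 12 → queue [13, 6, 2]
Visit 13 → queue [6, 2]
Visit 6; enqueue 7 → queue [2, 7]
Visit 2; enqueue 16 → queue [7, 16]
Visit 7 → queue [16]
Visit 16 → queue []

4 → 9 → 3 → 10 → 1 → 5 → 8 → 15 → 11 → 14 → 12 → 13 → 6 → 2 → 7 → 16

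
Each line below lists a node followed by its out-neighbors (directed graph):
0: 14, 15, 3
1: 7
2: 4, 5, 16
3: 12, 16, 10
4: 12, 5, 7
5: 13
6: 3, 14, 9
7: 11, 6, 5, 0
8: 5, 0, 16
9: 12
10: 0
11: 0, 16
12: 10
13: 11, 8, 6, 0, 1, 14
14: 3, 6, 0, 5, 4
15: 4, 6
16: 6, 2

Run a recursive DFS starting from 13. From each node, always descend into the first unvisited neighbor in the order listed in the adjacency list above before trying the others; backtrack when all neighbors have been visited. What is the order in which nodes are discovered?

13 → 11 → 0 → 14 → 3 → 12 → 10 → 16 → 6 → 9 → 2 → 4 → 5 → 7 → 15 → 8 → 1

Visit 13
13 → 11
11 → 0
0 → 14
14 → 3
3 → 12
12 → 10
3 → 16
16 → 6
6 → 9
16 → 2
2 → 4
4 → 5
4 → 7
0 → 15
13 → 8
13 → 1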